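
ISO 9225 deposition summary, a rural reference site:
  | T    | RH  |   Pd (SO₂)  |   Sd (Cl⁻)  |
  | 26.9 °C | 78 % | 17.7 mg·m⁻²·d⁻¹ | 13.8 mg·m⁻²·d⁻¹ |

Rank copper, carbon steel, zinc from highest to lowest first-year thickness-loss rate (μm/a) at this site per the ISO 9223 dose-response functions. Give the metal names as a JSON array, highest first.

copper: T>10 °C ⇒ hinge -0.080·(26.9−10) = -1.3520
  sulphur-dioxide contribution → 0.2885 μm/a
  chloride contribution → 1.29 μm/a
  total first-year rate 1.578 μm/a
carbon steel: T>10 °C ⇒ hinge -0.054·(26.9−10) = -0.9126
  sulphur-dioxide contribution → 15.07 μm/a
  chloride contribution → 19.98 μm/a
  ⇒ r_corr(carbon steel) = 35.04 μm/a
zinc: f(T) = -0.071·(T−10) [T>10 °C] = -1.1999
  sulphur-dioxide contribution → 0.4975 μm/a
  chloride contribution → 1.435 μm/a
  total first-year rate 1.932 μm/a
Ordering by μm/a: carbon steel (35) > zinc (1.93) > copper (1.58)

["carbon steel", "zinc", "copper"]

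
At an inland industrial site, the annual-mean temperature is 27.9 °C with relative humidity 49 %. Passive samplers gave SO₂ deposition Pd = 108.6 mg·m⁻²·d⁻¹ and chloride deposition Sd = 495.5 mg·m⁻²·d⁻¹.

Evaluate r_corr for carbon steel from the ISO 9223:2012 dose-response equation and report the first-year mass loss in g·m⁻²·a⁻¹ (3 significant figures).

r_corr = 738 g·m⁻²·a⁻¹

carbon steel: f(T) = -0.054·(T−10) [T>10 °C] = -0.9666
  Pd branch = 1.77·Pd^0.52·e^(0.02·RH+f) = 20.53 μm/a
  Sd branch = 0.102·Sd^0.62·e^(0.033·RH+0.04·T) = 73.53 μm/a
  r_corr = 20.53 + 73.53 = 94.06 μm/a
Convert to mass loss: 94.06 μm/a × 7.85 g/cm³ = 738.4 g·m⁻²·a⁻¹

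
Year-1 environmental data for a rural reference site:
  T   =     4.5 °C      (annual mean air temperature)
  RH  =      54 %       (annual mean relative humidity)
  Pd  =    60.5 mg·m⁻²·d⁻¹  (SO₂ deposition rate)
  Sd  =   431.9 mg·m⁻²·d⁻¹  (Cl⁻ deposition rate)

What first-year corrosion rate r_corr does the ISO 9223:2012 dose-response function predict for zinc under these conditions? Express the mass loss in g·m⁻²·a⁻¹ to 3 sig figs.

zinc: T≤10 °C ⇒ hinge +0.038·(4.5−10) = -0.2090
  Pd branch = 0.0129·Pd^0.44·e^(0.046·RH+f) = 0.7631 μm/a
  Sd branch = 0.0175·Sd^0.57·e^(0.008·RH+0.085·T) = 1.256 μm/a
  r_corr = 0.7631 + 1.256 = 2.019 μm/a
Convert to mass loss: 2.019 μm/a × 7.14 g/cm³ = 14.42 g·m⁻²·a⁻¹

r_corr = 14.4 g·m⁻²·a⁻¹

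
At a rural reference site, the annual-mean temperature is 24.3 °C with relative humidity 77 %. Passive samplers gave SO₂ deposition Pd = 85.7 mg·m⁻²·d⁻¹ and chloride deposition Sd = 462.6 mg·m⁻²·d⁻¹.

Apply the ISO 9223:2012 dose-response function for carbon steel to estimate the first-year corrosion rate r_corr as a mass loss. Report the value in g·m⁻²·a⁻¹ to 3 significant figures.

r_corr = 1.51e+03 g·m⁻²·a⁻¹

carbon steel: f(T) = -0.054·(T−10) [T>10 °C] = -0.7722
  sulphur-dioxide contribution → 38.6 μm/a
  chloride contribution → 153.7 μm/a
  ⇒ r_corr(carbon steel) = 192.3 μm/a
Convert to mass loss: 192.3 μm/a × 7.85 g/cm³ = 1510 g·m⁻²·a⁻¹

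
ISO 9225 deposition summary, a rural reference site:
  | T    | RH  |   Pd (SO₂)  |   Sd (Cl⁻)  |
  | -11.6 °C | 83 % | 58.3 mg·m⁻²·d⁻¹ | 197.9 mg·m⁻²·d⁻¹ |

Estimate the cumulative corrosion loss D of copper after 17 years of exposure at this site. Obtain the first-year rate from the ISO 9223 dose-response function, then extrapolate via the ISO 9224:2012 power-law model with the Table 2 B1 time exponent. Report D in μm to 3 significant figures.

D(17) = 4.07 μm

copper: temperature factor f = +0.126·(-21.6) = -2.7216
  sulphur-dioxide contribution → 0.1343 μm/a
  chloride contribution → 0.4804 μm/a
  total first-year rate 0.6147 μm/a
Long-term exponent b (ISO 9224 Table 2, B1) = 0.667
  D(17) = 0.6147 × 17^0.667 = 0.6147 × 6.618 = 4.068 μm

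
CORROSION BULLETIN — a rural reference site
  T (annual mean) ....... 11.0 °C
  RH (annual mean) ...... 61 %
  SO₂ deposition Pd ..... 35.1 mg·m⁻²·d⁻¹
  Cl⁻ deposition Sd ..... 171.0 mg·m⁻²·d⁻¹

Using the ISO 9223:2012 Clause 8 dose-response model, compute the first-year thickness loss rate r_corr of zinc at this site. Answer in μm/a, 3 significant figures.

zinc: temperature factor f = -0.071·(1.0) = -0.0710
  Pd branch = 0.0129·Pd^0.44·e^(0.046·RH+f) = 0.9513 μm/a
  Cl⁻ term: 0.0175·171.0^0.57·exp(0.008·61+0.085·11.0) = 1.361
  r_corr = 0.9513 + 1.361 = 2.312 μm/a

r_corr = 2.31 μm/a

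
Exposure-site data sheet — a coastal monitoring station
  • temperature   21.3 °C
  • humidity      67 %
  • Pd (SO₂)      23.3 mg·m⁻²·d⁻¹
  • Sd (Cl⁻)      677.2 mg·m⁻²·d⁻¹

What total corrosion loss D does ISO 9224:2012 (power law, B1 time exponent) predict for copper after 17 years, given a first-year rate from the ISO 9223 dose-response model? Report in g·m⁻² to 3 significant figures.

D(17) = 127 g·m⁻²

copper: temperature factor f = -0.080·(11.3) = -0.9040
  Pd branch = 0.0053·Pd^0.26·e^(0.059·RH+f) = 0.2535 μm/a
  Sd branch = 0.01025·Sd^0.27·e^(0.036·RH+0.049·T) = 1.887 μm/a
  r_corr = 0.2535 + 1.887 = 2.141 μm/a
ISO 9224: D(t) = r_corr · t^b with b = 0.667 (copper, B1)
  D(17) = 2.141 × 17^0.667 = 2.141 × 6.618 = 14.17 μm
  Mass loss = 14.17 μm × 8.96 g/cm³ = 126.9 g·m⁻²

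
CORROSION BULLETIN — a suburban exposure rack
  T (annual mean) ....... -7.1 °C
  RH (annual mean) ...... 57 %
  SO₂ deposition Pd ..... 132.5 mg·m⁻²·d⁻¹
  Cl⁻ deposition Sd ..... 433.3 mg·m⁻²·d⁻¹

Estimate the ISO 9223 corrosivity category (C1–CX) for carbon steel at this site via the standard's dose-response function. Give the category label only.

carbon steel: f(T) = +0.150·(T−10) [T≤10 °C] = -2.5650
  sulphur-dioxide contribution → 5.403 μm/a
  chloride contribution → 21.73 μm/a
  total first-year rate 27.13 μm/a
Category bounds: 25…50 μm/a bracket r_corr ⇒ C3

C3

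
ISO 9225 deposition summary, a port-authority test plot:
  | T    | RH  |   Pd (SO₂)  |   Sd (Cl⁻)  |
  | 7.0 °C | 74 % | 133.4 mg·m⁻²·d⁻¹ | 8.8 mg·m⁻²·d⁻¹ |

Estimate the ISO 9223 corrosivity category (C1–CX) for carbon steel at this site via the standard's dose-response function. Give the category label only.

C4

carbon steel: T≤10 °C ⇒ hinge +0.150·(7.0−10) = -0.4500
  Pd branch = 1.77·Pd^0.52·e^(0.02·RH+f) = 63.15 μm/a
  Cl⁻ term: 0.102·8.8^0.62·exp(0.033·74+0.04·7.0) = 5.975
  r_corr = 63.15 + 5.975 = 69.13 μm/a
ISO 9223 Table 2 (carbon steel): 50 < 69.1 ≤ 80 μm/a ⇒ C4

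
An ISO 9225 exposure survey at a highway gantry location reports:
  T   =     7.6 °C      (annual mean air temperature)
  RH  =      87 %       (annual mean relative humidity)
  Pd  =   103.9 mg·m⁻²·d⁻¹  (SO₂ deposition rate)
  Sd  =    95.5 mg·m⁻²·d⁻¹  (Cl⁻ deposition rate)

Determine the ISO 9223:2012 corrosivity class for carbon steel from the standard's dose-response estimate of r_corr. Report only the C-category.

carbon steel: temperature factor f = +0.150·(-2.4) = -0.3600
  Pd branch = 1.77·Pd^0.52·e^(0.02·RH+f) = 78.69 μm/a
  Cl⁻ term: 0.102·95.5^0.62·exp(0.033·87+0.04·7.6) = 41.22
  r_corr = 78.69 + 41.22 = 119.9 μm/a
Category bounds: 80…200 μm/a bracket r_corr ⇒ C5

C5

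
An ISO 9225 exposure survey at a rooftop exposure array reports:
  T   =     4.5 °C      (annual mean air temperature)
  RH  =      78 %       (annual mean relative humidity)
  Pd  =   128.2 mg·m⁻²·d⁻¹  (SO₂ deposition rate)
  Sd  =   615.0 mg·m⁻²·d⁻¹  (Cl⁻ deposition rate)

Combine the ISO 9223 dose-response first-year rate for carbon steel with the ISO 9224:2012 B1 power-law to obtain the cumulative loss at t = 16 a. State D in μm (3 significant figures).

carbon steel: temperature factor f = +0.150·(-5.5) = -0.8250
  Pd branch = 1.77·Pd^0.52·e^(0.02·RH+f) = 46.06 μm/a
  Sd branch = 0.102·Sd^0.62·e^(0.033·RH+0.04·T) = 85.85 μm/a
  sum: 46.06 + 85.85 → r_corr = 131.9 μm/a
ISO 9224: D(t) = r_corr · t^b with b = 0.523 (carbon steel, B1)
  D(16) = 131.9 × 16^0.523 = 131.9 × 4.263 = 562.4 μm

D(16) = 562 μm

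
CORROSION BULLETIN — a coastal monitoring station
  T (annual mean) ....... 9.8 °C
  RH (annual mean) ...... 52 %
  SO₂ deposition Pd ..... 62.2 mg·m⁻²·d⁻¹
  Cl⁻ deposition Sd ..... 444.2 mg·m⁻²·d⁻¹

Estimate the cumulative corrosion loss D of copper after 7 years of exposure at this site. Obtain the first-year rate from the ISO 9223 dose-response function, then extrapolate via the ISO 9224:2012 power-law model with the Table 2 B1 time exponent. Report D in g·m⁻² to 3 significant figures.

D(7) = 29.0 g·m⁻²

copper: f(T) = +0.126·(T−10) [T≤10 °C] = -0.0252
  SO₂ term: 0.0053·62.2^0.26·exp(0.059·52-0.0252) = 0.3252
  Sd branch = 0.01025·Sd^0.27·e^(0.036·RH+0.049·T) = 0.5586 μm/a
  r_corr = 0.3252 + 0.5586 = 0.8838 μm/a
Power-law: D(7) = r_corr · 7^0.667
  D(7) = 0.8838 × 7^0.667 = 0.8838 × 3.662 = 3.236 μm
  Mass loss = 3.236 μm × 8.96 g/cm³ = 29 g·m⁻²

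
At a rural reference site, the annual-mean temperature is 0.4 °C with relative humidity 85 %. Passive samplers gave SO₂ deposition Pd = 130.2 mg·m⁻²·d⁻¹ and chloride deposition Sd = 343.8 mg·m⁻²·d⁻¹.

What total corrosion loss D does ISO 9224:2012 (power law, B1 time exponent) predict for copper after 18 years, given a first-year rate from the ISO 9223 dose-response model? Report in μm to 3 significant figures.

D(18) = 13.2 μm

copper: T≤10 °C ⇒ hinge +0.126·(0.4−10) = -1.2096
  SO₂ term: 0.0053·130.2^0.26·exp(0.059·85-1.2096) = 0.8448
  Sd branch = 0.01025·Sd^0.27·e^(0.036·RH+0.049·T) = 1.079 μm/a
  r_corr = 0.8448 + 1.079 = 1.924 μm/a
ISO 9224: D(t) = r_corr · t^b with b = 0.667 (copper, B1)
  D(18) = 1.924 × 18^0.667 = 1.924 × 6.875 = 13.23 μm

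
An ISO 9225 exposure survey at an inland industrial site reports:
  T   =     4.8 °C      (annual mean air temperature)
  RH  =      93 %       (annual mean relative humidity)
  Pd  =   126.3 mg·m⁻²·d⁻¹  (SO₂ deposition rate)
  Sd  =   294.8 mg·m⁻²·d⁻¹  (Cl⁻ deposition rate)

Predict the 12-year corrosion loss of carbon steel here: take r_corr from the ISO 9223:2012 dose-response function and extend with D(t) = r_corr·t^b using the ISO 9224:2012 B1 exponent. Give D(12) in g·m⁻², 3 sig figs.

carbon steel: temperature factor f = +0.150·(-5.2) = -0.7800
  Pd branch = 1.77·Pd^0.52·e^(0.02·RH+f) = 64.53 μm/a
  Cl⁻ term: 0.102·294.8^0.62·exp(0.033·93+0.04·4.8) = 90.35
  r_corr = 64.53 + 90.35 = 154.9 μm/a
ISO 9224: D(t) = r_corr · t^b with b = 0.523 (carbon steel, B1)
  D(12) = 154.9 × 12^0.523 = 154.9 × 3.668 = 568.1 μm
  Mass loss = 568.1 μm × 7.85 g/cm³ = 4459 g·m⁻²

D(12) = 4.46e+03 g·m⁻²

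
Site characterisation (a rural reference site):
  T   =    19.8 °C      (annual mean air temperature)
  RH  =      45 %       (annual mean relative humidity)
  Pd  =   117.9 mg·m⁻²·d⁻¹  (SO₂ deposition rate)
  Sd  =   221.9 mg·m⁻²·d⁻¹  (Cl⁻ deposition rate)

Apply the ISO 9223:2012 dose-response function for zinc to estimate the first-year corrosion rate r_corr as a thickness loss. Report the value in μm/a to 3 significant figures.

r_corr = 3.35 μm/a

zinc: T>10 °C ⇒ hinge -0.071·(19.8−10) = -0.6958
  sulphur-dioxide contribution → 0.4158 μm/a
  chloride contribution → 2.935 μm/a
  total first-year rate 3.351 μm/a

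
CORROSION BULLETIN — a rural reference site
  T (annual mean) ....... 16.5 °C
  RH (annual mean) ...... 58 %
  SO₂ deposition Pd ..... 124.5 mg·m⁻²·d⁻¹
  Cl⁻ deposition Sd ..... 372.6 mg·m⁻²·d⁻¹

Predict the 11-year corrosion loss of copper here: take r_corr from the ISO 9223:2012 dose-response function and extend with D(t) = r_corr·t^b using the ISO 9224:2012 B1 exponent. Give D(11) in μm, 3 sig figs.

copper: f(T) = -0.080·(T−10) [T>10 °C] = -0.5200
  SO₂ term: 0.0053·124.5^0.26·exp(0.059·58-0.5200) = 0.3383
  Sd branch = 0.01025·Sd^0.27·e^(0.036·RH+0.049·T) = 0.9181 μm/a
  r_corr = 0.3383 + 0.9181 = 1.256 μm/a
ISO 9224: D(t) = r_corr · t^b with b = 0.667 (copper, B1)
  D(11) = 1.256 × 11^0.667 = 1.256 × 4.95 = 6.219 μm

D(11) = 6.22 μm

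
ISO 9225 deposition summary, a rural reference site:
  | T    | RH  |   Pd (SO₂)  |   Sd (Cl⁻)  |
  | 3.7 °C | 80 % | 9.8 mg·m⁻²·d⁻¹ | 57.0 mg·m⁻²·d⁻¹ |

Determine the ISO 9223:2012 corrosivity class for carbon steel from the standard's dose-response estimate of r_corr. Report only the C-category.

carbon steel: f(T) = +0.150·(T−10) [T≤10 °C] = -0.9450
  Pd branch = 1.77·Pd^0.52·e^(0.02·RH+f) = 11.17 μm/a
  Cl⁻ term: 0.102·57.0^0.62·exp(0.033·80+0.04·3.7) = 20.33
  r_corr = 11.17 + 20.33 = 31.49 μm/a
ISO 9223 Table 2 (carbon steel): 25 < 31.5 ≤ 50 μm/a ⇒ C3

C3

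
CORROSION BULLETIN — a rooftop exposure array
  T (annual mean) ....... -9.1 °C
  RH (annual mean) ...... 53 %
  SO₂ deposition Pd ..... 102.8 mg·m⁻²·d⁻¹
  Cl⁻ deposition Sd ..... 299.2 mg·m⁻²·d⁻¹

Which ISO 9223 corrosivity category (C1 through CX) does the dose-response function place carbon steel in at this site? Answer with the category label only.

carbon steel: temperature factor f = +0.150·(-19.1) = -2.8650
  Pd branch = 1.77·Pd^0.52·e^(0.02·RH+f) = 3.238 μm/a
  Cl⁻ term: 0.102·299.2^0.62·exp(0.033·53+0.04·-9.1) = 13.97
  r_corr = 3.238 + 13.97 = 17.21 μm/a
ISO 9223 Table 2 (carbon steel): 1.3 < 17.2 ≤ 25 μm/a ⇒ C2

C2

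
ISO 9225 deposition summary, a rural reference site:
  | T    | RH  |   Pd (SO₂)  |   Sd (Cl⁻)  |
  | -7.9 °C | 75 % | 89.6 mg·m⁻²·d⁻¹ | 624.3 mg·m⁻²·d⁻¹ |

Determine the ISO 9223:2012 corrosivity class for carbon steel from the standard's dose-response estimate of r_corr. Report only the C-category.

C4

carbon steel: temperature factor f = +0.150·(-17.9) = -2.6850
  Pd branch = 1.77·Pd^0.52·e^(0.02·RH+f) = 5.604 μm/a
  Cl⁻ term: 0.102·624.3^0.62·exp(0.033·75+0.04·-7.9) = 47.8
  r_corr = 5.604 + 47.8 = 53.4 μm/a
ISO 9223 Table 2 (carbon steel): 50 < 53.4 ≤ 80 μm/a ⇒ C4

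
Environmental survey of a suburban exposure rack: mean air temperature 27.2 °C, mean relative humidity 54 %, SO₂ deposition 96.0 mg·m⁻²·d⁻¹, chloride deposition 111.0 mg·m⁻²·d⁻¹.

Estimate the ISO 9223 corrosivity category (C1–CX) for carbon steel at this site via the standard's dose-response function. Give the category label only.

carbon steel: T>10 °C ⇒ hinge -0.054·(27.2−10) = -0.9288
  SO₂ term: 1.77·96.0^0.52·exp(0.02·54-0.9288) = 22.1
  Sd branch = 0.102·Sd^0.62·e^(0.033·RH+0.04·T) = 33.35 μm/a
  r_corr = 22.1 + 33.35 = 55.45 μm/a
55.5 μm/a falls in (50, 80] for carbon steel → category C4

C4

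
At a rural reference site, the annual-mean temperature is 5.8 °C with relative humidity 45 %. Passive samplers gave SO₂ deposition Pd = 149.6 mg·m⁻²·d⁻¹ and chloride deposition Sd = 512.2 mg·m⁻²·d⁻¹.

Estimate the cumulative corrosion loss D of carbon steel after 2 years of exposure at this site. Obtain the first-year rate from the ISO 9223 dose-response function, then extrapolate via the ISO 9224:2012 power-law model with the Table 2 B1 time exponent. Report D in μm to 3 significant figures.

D(2) = 84.1 μm

carbon steel: temperature factor f = +0.150·(-4.2) = -0.6300
  Pd branch = 1.77·Pd^0.52·e^(0.02·RH+f) = 31.35 μm/a
  Sd branch = 0.102·Sd^0.62·e^(0.033·RH+0.04·T) = 27.17 μm/a
  sum: 31.35 + 27.17 → r_corr = 58.52 μm/a
Power-law: D(2) = r_corr · 2^0.523
  D(2) = 58.52 × 2^0.523 = 58.52 × 1.437 = 84.09 μm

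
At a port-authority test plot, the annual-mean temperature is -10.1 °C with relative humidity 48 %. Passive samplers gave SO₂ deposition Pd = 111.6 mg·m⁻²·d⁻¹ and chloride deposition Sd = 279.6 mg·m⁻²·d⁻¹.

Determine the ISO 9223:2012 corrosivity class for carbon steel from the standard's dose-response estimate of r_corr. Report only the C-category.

carbon steel: temperature factor f = +0.150·(-20.1) = -3.0150
  sulphur-dioxide contribution → 2.632 μm/a
  chloride contribution → 10.91 μm/a
  total first-year rate 13.54 μm/a
13.5 μm/a falls in (1.3, 25] for carbon steel → category C2

C2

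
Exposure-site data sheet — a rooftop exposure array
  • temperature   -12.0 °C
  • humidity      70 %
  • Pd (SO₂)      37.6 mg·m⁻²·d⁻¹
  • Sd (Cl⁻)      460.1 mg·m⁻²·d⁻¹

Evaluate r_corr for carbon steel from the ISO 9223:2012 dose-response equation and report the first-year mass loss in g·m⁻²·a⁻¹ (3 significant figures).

r_corr = 237 g·m⁻²·a⁻¹

carbon steel: T≤10 °C ⇒ hinge +0.150·(-12.0−10) = -3.3000
  SO₂ term: 1.77·37.6^0.52·exp(0.02·70-3.3000) = 1.745
  Cl⁻ term: 0.102·460.1^0.62·exp(0.033·70+0.04·-12.0) = 28.47
  sum: 1.745 + 28.47 → r_corr = 30.21 μm/a
Convert to mass loss: 30.21 μm/a × 7.85 g/cm³ = 237.2 g·m⁻²·a⁻¹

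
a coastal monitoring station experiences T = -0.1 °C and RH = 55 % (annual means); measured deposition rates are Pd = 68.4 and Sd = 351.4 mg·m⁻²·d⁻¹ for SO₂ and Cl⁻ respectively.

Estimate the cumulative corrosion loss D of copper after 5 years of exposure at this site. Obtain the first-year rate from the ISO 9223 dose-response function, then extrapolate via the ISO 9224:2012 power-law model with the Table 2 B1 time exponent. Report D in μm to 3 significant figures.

D(5) = 1.39 μm

copper: f(T) = +0.126·(T−10) [T≤10 °C] = -1.2726
  sulphur-dioxide contribution → 0.1143 μm/a
  chloride contribution → 0.3596 μm/a
  ⇒ r_corr(copper) = 0.4739 μm/a
Long-term exponent b (ISO 9224 Table 2, B1) = 0.667
  D(5) = 0.4739 × 5^0.667 = 0.4739 × 2.926 = 1.387 μm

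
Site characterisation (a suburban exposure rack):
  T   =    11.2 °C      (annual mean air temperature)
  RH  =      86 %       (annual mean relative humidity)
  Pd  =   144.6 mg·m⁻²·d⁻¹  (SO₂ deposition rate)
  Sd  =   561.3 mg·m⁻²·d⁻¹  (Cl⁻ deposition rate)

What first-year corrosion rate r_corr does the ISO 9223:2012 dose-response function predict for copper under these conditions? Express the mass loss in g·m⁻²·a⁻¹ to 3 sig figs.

copper: f(T) = -0.080·(T−10) [T>10 °C] = -0.0960
  Pd branch = 0.0053·Pd^0.26·e^(0.059·RH+f) = 2.804 μm/a
  Sd branch = 0.01025·Sd^0.27·e^(0.036·RH+0.049·T) = 2.167 μm/a
  r_corr = 2.804 + 2.167 = 4.972 μm/a
Convert to mass loss: 4.972 μm/a × 8.96 g/cm³ = 44.55 g·m⁻²·a⁻¹

r_corr = 44.5 g·m⁻²·a⁻¹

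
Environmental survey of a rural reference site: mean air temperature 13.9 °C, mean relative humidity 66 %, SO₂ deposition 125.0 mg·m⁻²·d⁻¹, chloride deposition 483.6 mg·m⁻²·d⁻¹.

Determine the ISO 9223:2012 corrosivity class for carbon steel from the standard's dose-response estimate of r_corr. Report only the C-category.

carbon steel: T>10 °C ⇒ hinge -0.054·(13.9−10) = -0.2106
  SO₂ term: 1.77·125.0^0.52·exp(0.02·66-0.2106) = 66.1
  Cl⁻ term: 0.102·483.6^0.62·exp(0.033·66+0.04·13.9) = 72.5
  sum: 66.1 + 72.5 → r_corr = 138.6 μm/a
Category bounds: 80…200 μm/a bracket r_corr ⇒ C5

C5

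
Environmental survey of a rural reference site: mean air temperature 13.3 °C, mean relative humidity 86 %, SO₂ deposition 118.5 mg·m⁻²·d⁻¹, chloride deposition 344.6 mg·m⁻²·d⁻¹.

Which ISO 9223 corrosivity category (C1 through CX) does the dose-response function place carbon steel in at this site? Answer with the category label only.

carbon steel: temperature factor f = -0.054·(3.3) = -0.1782
  Pd branch = 1.77·Pd^0.52·e^(0.02·RH+f) = 99.06 μm/a
  Cl⁻ term: 0.102·344.6^0.62·exp(0.033·86+0.04·13.3) = 111
  r_corr = 99.06 + 111 = 210.1 μm/a
ISO 9223 Table 2 (carbon steel): 200 < 210 ≤ 700 μm/a ⇒ CX

CX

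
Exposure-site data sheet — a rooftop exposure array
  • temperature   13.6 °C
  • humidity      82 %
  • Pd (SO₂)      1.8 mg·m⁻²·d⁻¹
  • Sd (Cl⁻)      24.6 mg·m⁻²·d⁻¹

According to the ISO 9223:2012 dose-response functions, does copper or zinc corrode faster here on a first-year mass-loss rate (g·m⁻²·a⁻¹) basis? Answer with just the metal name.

copper: temperature factor f = -0.080·(3.6) = -0.2880
  Pd branch = 0.0053·Pd^0.26·e^(0.059·RH+f) = 0.5844 μm/a
  Cl⁻ term: 0.01025·24.6^0.27·exp(0.036·82+0.049·13.6) = 0.9073
  r_corr = 0.5844 + 0.9073 = 1.492 μm/a
  mass loss = 1.492 μm/a × 8.96 g/cm³ = 13.36 g·m⁻²·a⁻¹
zinc: T>10 °C ⇒ hinge -0.071·(13.6−10) = -0.2556
  Pd branch = 0.0129·Pd^0.44·e^(0.046·RH+f) = 0.5624 μm/a
  Sd branch = 0.0175·Sd^0.57·e^(0.008·RH+0.085·T) = 0.665 μm/a
  r_corr = 0.5624 + 0.665 = 1.227 μm/a
  mass loss = 1.227 μm/a × 7.14 g/cm³ = 8.764 g·m⁻²·a⁻¹
Ordering by g·m⁻²·a⁻¹: copper (13.4) > zinc (8.76)

copper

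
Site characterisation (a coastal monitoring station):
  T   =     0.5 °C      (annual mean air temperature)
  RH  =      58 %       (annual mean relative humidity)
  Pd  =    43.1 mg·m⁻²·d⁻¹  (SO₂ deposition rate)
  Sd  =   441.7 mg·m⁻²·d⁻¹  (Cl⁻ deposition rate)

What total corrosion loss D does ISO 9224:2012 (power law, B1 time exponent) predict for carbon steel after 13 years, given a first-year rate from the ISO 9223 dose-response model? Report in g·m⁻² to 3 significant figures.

carbon steel: f(T) = +0.150·(T−10) [T≤10 °C] = -1.4250
  sulphur-dioxide contribution → 9.612 μm/a
  chloride contribution → 30.8 μm/a
  total first-year rate 40.41 μm/a
ISO 9224: D(t) = r_corr · t^b with b = 0.523 (carbon steel, B1)
  D(13) = 40.41 × 13^0.523 = 40.41 × 3.825 = 154.5 μm
  Mass loss = 154.5 μm × 7.85 g/cm³ = 1213 g·m⁻²

D(13) = 1.21e+03 g·m⁻²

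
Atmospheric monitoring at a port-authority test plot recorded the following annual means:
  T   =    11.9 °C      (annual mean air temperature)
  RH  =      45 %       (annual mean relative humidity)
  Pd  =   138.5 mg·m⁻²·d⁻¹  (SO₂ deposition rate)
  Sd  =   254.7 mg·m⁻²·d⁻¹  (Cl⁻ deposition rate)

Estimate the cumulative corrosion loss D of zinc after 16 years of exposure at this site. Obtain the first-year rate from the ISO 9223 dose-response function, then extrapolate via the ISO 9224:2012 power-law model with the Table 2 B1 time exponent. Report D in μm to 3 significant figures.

zinc: temperature factor f = -0.071·(1.9) = -0.1349
  sulphur-dioxide contribution → 0.782 μm/a
  chloride contribution → 1.622 μm/a
  ⇒ r_corr(zinc) = 2.404 μm/a
ISO 9224: D(t) = r_corr · t^b with b = 0.813 (zinc, B1)
  D(16) = 2.404 × 16^0.813 = 2.404 × 9.527 = 22.91 μm

D(16) = 22.9 μm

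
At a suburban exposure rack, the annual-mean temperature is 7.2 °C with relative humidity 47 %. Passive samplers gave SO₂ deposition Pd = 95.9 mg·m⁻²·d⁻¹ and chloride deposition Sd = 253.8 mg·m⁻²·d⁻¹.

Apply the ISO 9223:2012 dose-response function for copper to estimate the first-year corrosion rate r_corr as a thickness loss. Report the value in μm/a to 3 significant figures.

copper: T≤10 °C ⇒ hinge +0.126·(7.2−10) = -0.3528
  sulphur-dioxide contribution → 0.1953 μm/a
  chloride contribution → 0.3532 μm/a
  ⇒ r_corr(copper) = 0.5484 μm/a

r_corr = 0.548 μm/a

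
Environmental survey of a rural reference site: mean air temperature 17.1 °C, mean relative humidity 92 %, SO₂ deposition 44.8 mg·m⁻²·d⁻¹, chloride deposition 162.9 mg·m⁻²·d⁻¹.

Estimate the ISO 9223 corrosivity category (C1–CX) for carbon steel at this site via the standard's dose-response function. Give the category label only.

C5

carbon steel: T>10 °C ⇒ hinge -0.054·(17.1−10) = -0.3834
  SO₂ term: 1.77·44.8^0.52·exp(0.02·92-0.3834) = 54.86
  Cl⁻ term: 0.102·162.9^0.62·exp(0.033·92+0.04·17.1) = 98.98
  sum: 54.86 + 98.98 → r_corr = 153.8 μm/a
Category bounds: 80…200 μm/a bracket r_corr ⇒ C5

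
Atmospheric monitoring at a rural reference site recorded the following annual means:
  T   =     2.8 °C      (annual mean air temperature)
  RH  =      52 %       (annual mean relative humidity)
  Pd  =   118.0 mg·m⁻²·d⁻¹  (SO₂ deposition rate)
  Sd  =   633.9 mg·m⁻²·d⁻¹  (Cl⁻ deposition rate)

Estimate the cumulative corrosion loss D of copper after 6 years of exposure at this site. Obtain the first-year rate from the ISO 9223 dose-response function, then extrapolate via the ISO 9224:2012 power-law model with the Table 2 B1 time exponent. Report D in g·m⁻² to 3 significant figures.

D(6) = 17.6 g·m⁻²

copper: T≤10 °C ⇒ hinge +0.126·(2.8−10) = -0.9072
  SO₂ term: 0.0053·118.0^0.26·exp(0.059·52-0.9072) = 0.159
  Cl⁻ term: 0.01025·633.9^0.27·exp(0.036·52+0.049·2.8) = 0.4364
  r_corr = 0.159 + 0.4364 = 0.5954 μm/a
Power-law: D(6) = r_corr · 6^0.667
  D(6) = 0.5954 × 6^0.667 = 0.5954 × 3.304 = 1.967 μm
  Mass loss = 1.967 μm × 8.96 g/cm³ = 17.62 g·m⁻²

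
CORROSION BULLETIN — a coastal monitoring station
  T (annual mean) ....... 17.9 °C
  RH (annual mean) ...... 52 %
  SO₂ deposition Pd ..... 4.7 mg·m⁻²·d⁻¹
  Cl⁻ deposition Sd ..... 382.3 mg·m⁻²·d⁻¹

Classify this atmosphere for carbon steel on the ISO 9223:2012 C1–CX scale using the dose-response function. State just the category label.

C4

carbon steel: f(T) = -0.054·(T−10) [T>10 °C] = -0.4266
  SO₂ term: 1.77·4.7^0.52·exp(0.02·52-0.4266) = 7.309
  Sd branch = 0.102·Sd^0.62·e^(0.033·RH+0.04·T) = 46.33 μm/a
  sum: 7.309 + 46.33 → r_corr = 53.64 μm/a
ISO 9223 Table 2 (carbon steel): 50 < 53.6 ≤ 80 μm/a ⇒ C4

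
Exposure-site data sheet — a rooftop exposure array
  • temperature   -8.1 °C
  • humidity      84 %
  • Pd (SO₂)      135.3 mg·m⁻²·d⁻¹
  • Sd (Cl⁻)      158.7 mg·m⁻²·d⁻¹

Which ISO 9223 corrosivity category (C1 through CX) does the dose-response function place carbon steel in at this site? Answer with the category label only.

carbon steel: f(T) = +0.150·(T−10) [T≤10 °C] = -2.7150
  sulphur-dioxide contribution → 8.068 μm/a
  chloride contribution → 27.3 μm/a
  ⇒ r_corr(carbon steel) = 35.36 μm/a
35.4 μm/a falls in (25, 50] for carbon steel → category C3

C3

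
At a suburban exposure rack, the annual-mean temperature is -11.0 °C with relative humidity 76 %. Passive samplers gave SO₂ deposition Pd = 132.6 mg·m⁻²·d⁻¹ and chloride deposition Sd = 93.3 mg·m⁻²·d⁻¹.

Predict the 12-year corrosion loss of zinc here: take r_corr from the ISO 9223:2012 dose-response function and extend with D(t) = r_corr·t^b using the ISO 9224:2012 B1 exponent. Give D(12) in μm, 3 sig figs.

D(12) = 13.7 μm

zinc: temperature factor f = +0.038·(-21.0) = -0.7980
  SO₂ term: 0.0129·132.6^0.44·exp(0.046·76-0.7980) = 1.645
  Cl⁻ term: 0.0175·93.3^0.57·exp(0.008·76+0.085·-11.0) = 0.1674
  sum: 1.645 + 0.1674 → r_corr = 1.813 μm/a
ISO 9224: D(t) = r_corr · t^b with b = 0.813 (zinc, B1)
  D(12) = 1.813 × 12^0.813 = 1.813 × 7.54 = 13.67 μm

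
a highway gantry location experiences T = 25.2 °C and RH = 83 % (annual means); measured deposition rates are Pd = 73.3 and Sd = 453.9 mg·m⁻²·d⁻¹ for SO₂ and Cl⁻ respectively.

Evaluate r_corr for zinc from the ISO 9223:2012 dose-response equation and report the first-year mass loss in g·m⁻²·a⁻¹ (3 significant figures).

zinc: T>10 °C ⇒ hinge -0.071·(25.2−10) = -1.0792
  Pd branch = 0.0129·Pd^0.44·e^(0.046·RH+f) = 1.32 μm/a
  Cl⁻ term: 0.0175·453.9^0.57·exp(0.008·83+0.085·25.2) = 9.465
  sum: 1.32 + 9.465 → r_corr = 10.79 μm/a
Convert to mass loss: 10.79 μm/a × 7.14 g/cm³ = 77.01 g·m⁻²·a⁻¹

r_corr = 77.0 g·m⁻²·a⁻¹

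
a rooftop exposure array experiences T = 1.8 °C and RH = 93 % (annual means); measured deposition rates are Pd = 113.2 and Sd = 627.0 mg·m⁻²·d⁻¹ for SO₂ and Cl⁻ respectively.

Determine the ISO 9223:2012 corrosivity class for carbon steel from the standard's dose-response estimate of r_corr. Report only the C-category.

C5

carbon steel: f(T) = +0.150·(T−10) [T≤10 °C] = -1.2300
  SO₂ term: 1.77·113.2^0.52·exp(0.02·93-1.2300) = 38.87
  Cl⁻ term: 0.102·627.0^0.62·exp(0.033·93+0.04·1.8) = 127.9
  r_corr = 38.87 + 127.9 = 166.8 μm/a
Category bounds: 80…200 μm/a bracket r_corr ⇒ C5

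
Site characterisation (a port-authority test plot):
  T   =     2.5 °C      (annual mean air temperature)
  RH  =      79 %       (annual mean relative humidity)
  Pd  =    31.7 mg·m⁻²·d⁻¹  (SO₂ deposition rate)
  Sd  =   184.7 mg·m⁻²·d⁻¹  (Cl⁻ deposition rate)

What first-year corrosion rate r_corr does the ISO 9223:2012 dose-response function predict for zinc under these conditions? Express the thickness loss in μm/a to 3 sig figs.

zinc: T≤10 °C ⇒ hinge +0.038·(2.5−10) = -0.2850
  SO₂ term: 0.0129·31.7^0.44·exp(0.046·79-0.2850) = 1.681
  Sd branch = 0.0175·Sd^0.57·e^(0.008·RH+0.085·T) = 0.7974 μm/a
  sum: 1.681 + 0.7974 → r_corr = 2.478 μm/a

r_corr = 2.48 μm/a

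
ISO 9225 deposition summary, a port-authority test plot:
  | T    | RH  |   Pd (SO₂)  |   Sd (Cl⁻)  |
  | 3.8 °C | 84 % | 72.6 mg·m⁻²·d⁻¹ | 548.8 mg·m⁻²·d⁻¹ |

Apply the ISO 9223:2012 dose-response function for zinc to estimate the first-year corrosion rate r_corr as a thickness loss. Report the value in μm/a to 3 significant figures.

zinc: f(T) = +0.038·(T−10) [T≤10 °C] = -0.2356
  SO₂ term: 0.0129·72.6^0.44·exp(0.046·84-0.2356) = 3.2
  Sd branch = 0.0175·Sd^0.57·e^(0.008·RH+0.085·T) = 1.724 μm/a
  sum: 3.2 + 1.724 → r_corr = 4.925 μm/a

r_corr = 4.92 μm/a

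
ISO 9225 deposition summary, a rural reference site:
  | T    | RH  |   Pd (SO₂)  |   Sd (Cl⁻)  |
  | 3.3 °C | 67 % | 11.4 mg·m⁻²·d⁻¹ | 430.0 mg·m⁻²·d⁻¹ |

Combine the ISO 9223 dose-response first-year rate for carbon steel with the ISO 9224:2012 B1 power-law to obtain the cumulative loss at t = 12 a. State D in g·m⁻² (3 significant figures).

carbon steel: f(T) = +0.150·(T−10) [T≤10 °C] = -1.0050
  Pd branch = 1.77·Pd^0.52·e^(0.02·RH+f) = 8.771 μm/a
  Cl⁻ term: 0.102·430.0^0.62·exp(0.033·67+0.04·3.3) = 45.59
  r_corr = 8.771 + 45.59 = 54.36 μm/a
Power-law: D(12) = r_corr · 12^0.523
  D(12) = 54.36 × 12^0.523 = 54.36 × 3.668 = 199.4 μm
  Mass loss = 199.4 μm × 7.85 g/cm³ = 1565 g·m⁻²

D(12) = 1.57e+03 g·m⁻²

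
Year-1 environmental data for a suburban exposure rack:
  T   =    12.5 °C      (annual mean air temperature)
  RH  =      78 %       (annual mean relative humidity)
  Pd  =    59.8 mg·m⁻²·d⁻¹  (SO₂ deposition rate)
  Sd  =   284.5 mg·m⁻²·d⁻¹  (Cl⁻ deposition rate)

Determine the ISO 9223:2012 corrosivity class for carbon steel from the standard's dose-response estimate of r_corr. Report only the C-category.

carbon steel: temperature factor f = -0.054·(2.5) = -0.1350
  SO₂ term: 1.77·59.8^0.52·exp(0.02·78-0.1350) = 61.76
  Cl⁻ term: 0.102·284.5^0.62·exp(0.033·78+0.04·12.5) = 73.31
  sum: 61.76 + 73.31 → r_corr = 135.1 μm/a
135 μm/a falls in (80, 200] for carbon steel → category C5

C5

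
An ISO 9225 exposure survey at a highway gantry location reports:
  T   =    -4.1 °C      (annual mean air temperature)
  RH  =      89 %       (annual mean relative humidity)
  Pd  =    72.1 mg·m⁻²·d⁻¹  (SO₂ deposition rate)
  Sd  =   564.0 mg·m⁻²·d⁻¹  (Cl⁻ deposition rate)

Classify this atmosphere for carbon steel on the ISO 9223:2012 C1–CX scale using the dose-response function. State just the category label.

carbon steel: temperature factor f = +0.150·(-14.1) = -2.1150
  SO₂ term: 1.77·72.1^0.52·exp(0.02·89-2.1150) = 11.71
  Cl⁻ term: 0.102·564.0^0.62·exp(0.033·89+0.04·-4.1) = 82.93
  r_corr = 11.71 + 82.93 = 94.64 μm/a
94.6 μm/a falls in (80, 200] for carbon steel → category C5

C5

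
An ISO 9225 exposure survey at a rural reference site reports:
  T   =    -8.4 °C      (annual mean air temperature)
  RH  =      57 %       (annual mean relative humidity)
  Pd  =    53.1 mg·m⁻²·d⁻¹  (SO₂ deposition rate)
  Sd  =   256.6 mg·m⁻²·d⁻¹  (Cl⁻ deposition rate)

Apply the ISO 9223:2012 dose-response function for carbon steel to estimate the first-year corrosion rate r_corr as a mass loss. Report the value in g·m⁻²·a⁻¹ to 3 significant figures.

carbon steel: T≤10 °C ⇒ hinge +0.150·(-8.4−10) = -2.7600
  SO₂ term: 1.77·53.1^0.52·exp(0.02·57-2.7600) = 2.764
  Sd branch = 0.102·Sd^0.62·e^(0.033·RH+0.04·T) = 14.9 μm/a
  r_corr = 2.764 + 14.9 = 17.67 μm/a
Convert to mass loss: 17.67 μm/a × 7.85 g/cm³ = 138.7 g·m⁻²·a⁻¹

r_corr = 139 g·m⁻²·a⁻¹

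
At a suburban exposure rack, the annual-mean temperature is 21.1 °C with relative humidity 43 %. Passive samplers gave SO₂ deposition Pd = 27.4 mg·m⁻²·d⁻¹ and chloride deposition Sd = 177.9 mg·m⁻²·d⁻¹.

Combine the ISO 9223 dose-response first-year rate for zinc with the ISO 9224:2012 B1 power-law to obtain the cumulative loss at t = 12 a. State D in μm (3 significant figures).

zinc: temperature factor f = -0.071·(11.1) = -0.7881
  SO₂ term: 0.0129·27.4^0.44·exp(0.046·43-0.7881) = 0.182
  Cl⁻ term: 0.0175·177.9^0.57·exp(0.008·43+0.085·21.1) = 2.844
  sum: 0.182 + 2.844 → r_corr = 3.026 μm/a
Power-law: D(12) = r_corr · 12^0.813
  D(12) = 3.026 × 12^0.813 = 3.026 × 7.54 = 22.82 μm

D(12) = 22.8 μm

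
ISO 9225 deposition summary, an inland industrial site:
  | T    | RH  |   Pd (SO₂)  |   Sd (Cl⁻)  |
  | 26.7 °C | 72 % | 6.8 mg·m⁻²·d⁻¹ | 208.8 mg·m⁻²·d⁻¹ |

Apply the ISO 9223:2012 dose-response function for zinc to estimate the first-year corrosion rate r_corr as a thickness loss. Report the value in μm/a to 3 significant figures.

r_corr = 6.58 μm/a

zinc: temperature factor f = -0.071·(16.7) = -1.1857
  sulphur-dioxide contribution → 0.2514 μm/a
  chloride contribution → 6.325 μm/a
  ⇒ r_corr(zinc) = 6.577 μm/a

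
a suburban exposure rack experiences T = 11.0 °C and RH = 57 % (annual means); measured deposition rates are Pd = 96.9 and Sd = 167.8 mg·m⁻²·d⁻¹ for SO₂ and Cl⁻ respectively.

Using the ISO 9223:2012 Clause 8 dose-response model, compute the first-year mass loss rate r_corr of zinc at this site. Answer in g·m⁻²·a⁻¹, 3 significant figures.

zinc: temperature factor f = -0.071·(1.0) = -0.0710
  sulphur-dioxide contribution → 1.237 μm/a
  chloride contribution → 1.304 μm/a
  ⇒ r_corr(zinc) = 2.541 μm/a
Convert to mass loss: 2.541 μm/a × 7.14 g/cm³ = 18.14 g·m⁻²·a⁻¹

r_corr = 18.1 g·m⁻²·a⁻¹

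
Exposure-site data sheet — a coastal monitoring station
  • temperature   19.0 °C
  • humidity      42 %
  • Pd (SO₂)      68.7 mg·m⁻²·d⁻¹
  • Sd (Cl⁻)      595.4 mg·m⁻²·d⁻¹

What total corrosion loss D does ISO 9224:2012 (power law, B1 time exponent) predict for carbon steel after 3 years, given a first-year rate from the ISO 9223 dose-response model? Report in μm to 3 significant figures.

carbon steel: f(T) = -0.054·(T−10) [T>10 °C] = -0.4860
  sulphur-dioxide contribution → 22.75 μm/a
  chloride contribution → 45.81 μm/a
  total first-year rate 68.56 μm/a
ISO 9224: D(t) = r_corr · t^b with b = 0.523 (carbon steel, B1)
  D(3) = 68.56 × 3^0.523 = 68.56 × 1.776 = 121.8 μm

D(3) = 122 μm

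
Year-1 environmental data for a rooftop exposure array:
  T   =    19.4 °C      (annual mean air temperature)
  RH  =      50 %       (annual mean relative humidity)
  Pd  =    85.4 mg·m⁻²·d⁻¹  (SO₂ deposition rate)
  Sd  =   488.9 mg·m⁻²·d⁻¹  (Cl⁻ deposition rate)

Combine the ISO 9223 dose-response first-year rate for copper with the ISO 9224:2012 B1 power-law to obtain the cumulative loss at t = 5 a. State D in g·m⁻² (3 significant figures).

D(5) = 26.4 g·m⁻²

copper: T>10 °C ⇒ hinge -0.080·(19.4−10) = -0.7520
  sulphur-dioxide contribution → 0.1517 μm/a
  chloride contribution → 0.8539 μm/a
  total first-year rate 1.006 μm/a
ISO 9224: D(t) = r_corr · t^b with b = 0.667 (copper, B1)
  D(5) = 1.006 × 5^0.667 = 1.006 × 2.926 = 2.942 μm
  Mass loss = 2.942 μm × 8.96 g/cm³ = 26.36 g·m⁻²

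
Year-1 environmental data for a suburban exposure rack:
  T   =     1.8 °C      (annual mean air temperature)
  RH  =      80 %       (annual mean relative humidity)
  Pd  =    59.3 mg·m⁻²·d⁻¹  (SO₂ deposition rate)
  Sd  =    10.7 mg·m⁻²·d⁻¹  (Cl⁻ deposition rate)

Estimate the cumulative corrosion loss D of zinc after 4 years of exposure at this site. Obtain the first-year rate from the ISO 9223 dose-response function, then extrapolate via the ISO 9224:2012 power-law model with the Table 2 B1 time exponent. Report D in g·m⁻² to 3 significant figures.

D(4) = 53.0 g·m⁻²

zinc: T≤10 °C ⇒ hinge +0.038·(1.8−10) = -0.3116
  sulphur-dioxide contribution → 2.257 μm/a
  chloride contribution → 0.1493 μm/a
  total first-year rate 2.407 μm/a
Power-law: D(4) = r_corr · 4^0.813
  D(4) = 2.407 × 4^0.813 = 2.407 × 3.087 = 7.429 μm
  Mass loss = 7.429 μm × 7.14 g/cm³ = 53.04 g·m⁻²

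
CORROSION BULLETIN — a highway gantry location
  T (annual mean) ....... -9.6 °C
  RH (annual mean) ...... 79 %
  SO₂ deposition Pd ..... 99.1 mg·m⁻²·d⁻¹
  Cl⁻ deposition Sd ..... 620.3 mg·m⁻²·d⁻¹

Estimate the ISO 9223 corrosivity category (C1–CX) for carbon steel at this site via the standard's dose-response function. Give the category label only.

carbon steel: T≤10 °C ⇒ hinge +0.150·(-9.6−10) = -2.9400
  SO₂ term: 1.77·99.1^0.52·exp(0.02·79-2.9400) = 4.958
  Cl⁻ term: 0.102·620.3^0.62·exp(0.033·79+0.04·-9.6) = 50.75
  sum: 4.958 + 50.75 → r_corr = 55.71 μm/a
Category bounds: 50…80 μm/a bracket r_corr ⇒ C4

C4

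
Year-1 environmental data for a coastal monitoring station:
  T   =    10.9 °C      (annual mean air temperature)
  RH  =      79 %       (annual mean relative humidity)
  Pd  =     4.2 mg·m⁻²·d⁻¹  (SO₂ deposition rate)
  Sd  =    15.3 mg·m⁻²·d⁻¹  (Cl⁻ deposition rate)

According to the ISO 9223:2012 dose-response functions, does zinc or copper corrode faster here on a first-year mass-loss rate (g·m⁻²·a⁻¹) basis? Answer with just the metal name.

zinc: T>10 °C ⇒ hinge -0.071·(10.9−10) = -0.0639
  sulphur-dioxide contribution → 0.8616 μm/a
  chloride contribution → 0.3937 μm/a
  ⇒ r_corr(zinc) = 1.255 μm/a
  mass loss = 1.255 μm/a × 7.14 g/cm³ = 8.963 g·m⁻²·a⁻¹
copper: temperature factor f = -0.080·(0.9) = -0.0720
  sulphur-dioxide contribution → 0.7574 μm/a
  chloride contribution → 0.6276 μm/a
  ⇒ r_corr(copper) = 1.385 μm/a
  mass loss = 1.385 μm/a × 8.96 g/cm³ = 12.41 g·m⁻²·a⁻¹
Ordering by g·m⁻²·a⁻¹: copper (12.4) > zinc (8.96)

copper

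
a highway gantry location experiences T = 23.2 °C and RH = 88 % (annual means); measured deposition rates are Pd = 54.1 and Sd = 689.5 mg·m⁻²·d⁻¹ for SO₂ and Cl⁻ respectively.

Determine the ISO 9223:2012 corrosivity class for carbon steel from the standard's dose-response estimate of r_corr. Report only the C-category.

CX

carbon steel: T>10 °C ⇒ hinge -0.054·(23.2−10) = -0.7128
  sulphur-dioxide contribution → 40.18 μm/a
  chloride contribution → 270.8 μm/a
  total first-year rate 311 μm/a
311 μm/a falls in (200, 700] for carbon steel → category CX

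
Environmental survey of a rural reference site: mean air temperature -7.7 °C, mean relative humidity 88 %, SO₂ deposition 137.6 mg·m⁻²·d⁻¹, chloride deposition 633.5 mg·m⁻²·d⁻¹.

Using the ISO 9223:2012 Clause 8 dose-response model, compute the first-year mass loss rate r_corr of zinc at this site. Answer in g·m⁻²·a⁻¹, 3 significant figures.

r_corr = 28.7 g·m⁻²·a⁻¹

zinc: temperature factor f = +0.038·(-17.7) = -0.6726
  SO₂ term: 0.0129·137.6^0.44·exp(0.046·88-0.6726) = 3.292
  Cl⁻ term: 0.0175·633.5^0.57·exp(0.008·88+0.085·-7.7) = 0.727
  sum: 3.292 + 0.727 → r_corr = 4.019 μm/a
Convert to mass loss: 4.019 μm/a × 7.14 g/cm³ = 28.7 g·m⁻²·a⁻¹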